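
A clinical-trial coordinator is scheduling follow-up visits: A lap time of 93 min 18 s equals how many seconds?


Minutes: 93
Seconds: 18
Convert minutes to seconds: 93 x 60 = 5580
Add remaining seconds: 5580 + 18 = 5598

5598


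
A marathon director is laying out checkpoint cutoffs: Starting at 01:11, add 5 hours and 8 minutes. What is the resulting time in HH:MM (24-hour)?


Start time: 01:11
Adding: 5 hours 8 minutes
Minutes: 11 + 8 = 19
Hours: 1 + 5 + 0 = 6
Result: 06:19

06:19


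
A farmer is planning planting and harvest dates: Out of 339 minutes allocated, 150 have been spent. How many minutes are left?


Total budget: 339 minutes
Time used: 150 minutes
Remaining: 339 - 150 = 189 minutes
Percent used: 44.2%
Percent remaining: 55.8%

189


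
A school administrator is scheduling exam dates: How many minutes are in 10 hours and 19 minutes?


Hours: 10
Extra minutes: 19
Minutes per hour: 60
Hours to minutes: 10 x 60 = 600
Total: 600 + 19 = 619

619


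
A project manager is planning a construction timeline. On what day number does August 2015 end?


Month: August
Year: 2015
August is a 31-day month
Total: 31 days

31


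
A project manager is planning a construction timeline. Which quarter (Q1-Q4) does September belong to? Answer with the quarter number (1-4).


Month: September (month 9)
Q1: January-March (months 1-3)
Q2: April-June (months 4-6)
Q3: July-September (months 7-9)
Q4: October-December (months 10-12)
Month 9 falls in Q3

3


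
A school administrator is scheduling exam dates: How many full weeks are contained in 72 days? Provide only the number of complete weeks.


Total days: 72
Days per week: 7
Division: 72 / 7 = 10 remainder 2
Complete weeks: 10
Remaining days: 2

10


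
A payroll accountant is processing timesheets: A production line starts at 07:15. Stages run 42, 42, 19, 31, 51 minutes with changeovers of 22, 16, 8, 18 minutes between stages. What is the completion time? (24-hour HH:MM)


Start: 07:15 = 435 min from midnight
  after task 1 (42 min): 07:57
  after break (22 min): 08:19
  after task 2 (42 min): 09:01
  after break (16 min): 09:17
  after task 3 (19 min): 09:36
  after break (8 min): 09:44
  after task 4 (31 min): 10:15
  after break (18 min): 10:33
  after task 5 (51 min): 11:24
Total elapsed: 249 minutes
End time: 11:24

11:24


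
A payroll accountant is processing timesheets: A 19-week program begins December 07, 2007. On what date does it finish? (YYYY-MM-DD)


Start: 2007-12-07
Weeks to add: 19
Convert to days: 19 x 7 = 133 days
Add 133 days to 2007-12-07
Result: 2008-04-18

2008-04-18


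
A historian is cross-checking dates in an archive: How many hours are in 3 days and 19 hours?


Days: 3
Extra hours: 19
Hours per day: 24
Days to hours: 3 x 24 = 72
Total: 72 + 19 = 91

91


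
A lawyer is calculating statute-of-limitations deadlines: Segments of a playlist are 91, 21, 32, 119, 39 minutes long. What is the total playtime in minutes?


Durations: 91, 21, 32, 119, 39
Running sum: 91
+ 21 = 112
+ 32 = 144
+ 119 = 263
+ 39 = 302
Total duration: 302 minutes
That is 5 hours and 2 minutes

302


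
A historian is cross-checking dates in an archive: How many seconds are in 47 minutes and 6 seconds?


Minutes: 47
Extra seconds: 6
Seconds per minute: 60
Minutes to seconds: 47 x 60 = 2820
Total: 2820 + 6 = 2826

2826


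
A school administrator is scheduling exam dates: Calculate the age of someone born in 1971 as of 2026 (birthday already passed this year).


Birth year: 1971
Current year: 2026
Age = current year - birth year
Age = 2026 - 1971 = 55

55


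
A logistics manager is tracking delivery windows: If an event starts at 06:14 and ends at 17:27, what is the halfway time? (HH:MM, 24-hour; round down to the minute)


Start time: 06:14 = 374 minutes from midnight
End time: 17:27 = 1047 minutes from midnight
Sum: 374 + 1047 = 1421
Midpoint: 1421 / 2 = 710 minutes
Convert: 710 / 60 = 11 hours, 50 minutes
Result: 11:50

11:50


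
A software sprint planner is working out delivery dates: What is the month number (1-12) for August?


Calendar month order:
7. July
8. August <--
9. September
August is month number 8

8


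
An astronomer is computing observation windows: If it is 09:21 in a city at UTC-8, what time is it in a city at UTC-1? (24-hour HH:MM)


Local time: 09:21 at UTC-8 (offset -8h)
Target zone: UTC-1 (offset -1h)
Difference: -1 - (-8) = 7 hours
Calculation: 9 + (7) = 16
Result: 16:21

16:21


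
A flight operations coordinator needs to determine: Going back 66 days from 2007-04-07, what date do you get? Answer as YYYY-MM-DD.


Start: 2007-04-07
Subtracting 66 days
Days already passed in April: 7
After going back through April: 59 more days to subtract
March 2007: 31 days, 28 remaining
February 2007 has 28 days, need 28
Result: 2007-01-31

2007-01-31


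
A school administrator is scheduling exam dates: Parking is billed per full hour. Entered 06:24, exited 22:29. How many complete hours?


Start: 06:24
End: 22:29
Hour difference: 22 - 6 = 16 hours
Minute difference: 29 - 24 = 5 minutes
Total minutes: 965
Complete hours: 965 / 60 = 16 (remainder 5)

16


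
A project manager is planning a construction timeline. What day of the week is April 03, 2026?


Date: 2026-04-03
January 1, 2026 is a Thursday
Day of year: 93
Offset from Jan 1: 92 days
92 mod 7 = 1
Result: Friday

Friday


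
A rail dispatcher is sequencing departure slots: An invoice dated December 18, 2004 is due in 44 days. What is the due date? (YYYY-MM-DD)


Start: 2004-12-18
Adding 44 days
Days remaining in December: 13
After December: 31 days still to add
January 2005 has 31 days, need 31
Result: 2005-01-31

2005-01-31


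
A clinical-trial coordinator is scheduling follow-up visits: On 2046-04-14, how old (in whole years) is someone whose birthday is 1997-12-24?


Birth: 1997-12-24
Reference: 2046-04-14
Year difference: 2046 - 1997 = 49
Has birthday (12-24) occurred by 04-14? No
Birthday not yet reached this year -> subtract 1
Age in full years: 48

48


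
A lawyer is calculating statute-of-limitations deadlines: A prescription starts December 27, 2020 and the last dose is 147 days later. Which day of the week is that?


Start: 2020-12-27 (Sunday)
Step 1 - find target date: add 147 days
  2020-12-27 + 147 days = 2021-05-23
Step 2 - day of week:
  147 mod 7 = 0
  Sunday + 0 days -> Sunday
Result: Sunday (2021-05-23)

Sunday


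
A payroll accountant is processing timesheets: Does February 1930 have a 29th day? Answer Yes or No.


Year: 1930
Divisible by 4? 1930 / 4 = 482.5 -> No
Not divisible by 4, so NOT a leap year

No


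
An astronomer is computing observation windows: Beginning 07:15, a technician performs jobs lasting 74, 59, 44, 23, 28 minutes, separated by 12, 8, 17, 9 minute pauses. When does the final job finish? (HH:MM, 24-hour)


Start: 07:15 = 435 min from midnight
  after task 1 (74 min): 08:29
  after break (12 min): 08:41
  after task 2 (59 min): 09:40
  after break (8 min): 09:48
  after task 3 (44 min): 10:32
  after break (17 min): 10:49
  after task 4 (23 min): 11:12
  after break (9 min): 11:21
  after task 5 (28 min): 11:49
Total elapsed: 274 minutes
End time: 11:49

11:49


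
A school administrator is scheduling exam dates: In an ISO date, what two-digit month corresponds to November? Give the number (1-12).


Calendar month order:
10. October
11. November <--
12. December
November is month number 11

11


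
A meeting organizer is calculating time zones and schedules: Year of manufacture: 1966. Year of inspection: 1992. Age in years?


Birth year: 1966
Current year: 1992
Age = current year - birth year
Age = 1992 - 1966 = 26

26


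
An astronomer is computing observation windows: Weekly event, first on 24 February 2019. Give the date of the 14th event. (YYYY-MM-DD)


First occurrence: 2019-02-24 (occurrence 1)
Each occurrence is 7 days after the previous.
Occurrence 14 is 13 weeks after the first.
13 weeks = 91 days
2019-02-24 + 91 days = 2019-05-26

2019-05-26


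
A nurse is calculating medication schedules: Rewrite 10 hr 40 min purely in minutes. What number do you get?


Hours: 10
Extra minutes: 40
Minutes per hour: 60
Hours to minutes: 10 x 60 = 600
Total: 600 + 40 = 640

640


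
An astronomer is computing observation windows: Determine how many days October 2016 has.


Month: October
Year: 2016
October is a 31-day month
Total: 31 days

31


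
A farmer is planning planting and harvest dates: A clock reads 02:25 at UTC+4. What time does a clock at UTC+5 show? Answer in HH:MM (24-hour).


Local time: 02:25 at UTC+4 (offset 4h)
Target zone: UTC+5 (offset 5h)
Difference: 5 - (4) = 1 hours
Calculation: 2 + (1) = 3
Result: 03:25

03:25


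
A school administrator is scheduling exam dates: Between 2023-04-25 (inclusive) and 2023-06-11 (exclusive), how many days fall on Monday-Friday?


Start: 2023-04-25 (Tuesday)
End (exclusive): 2023-06-11 (Sunday)
Total calendar days: 47
Full weeks: 47 // 7 = 6 -> 30 weekdays
Remaining 5 days starting on Tuesday:
  Tue(w), Wed(w), Thu(w), Fri(w), Sat(-) -> 4 weekdays
Total business days: 30 + 4 = 34

34


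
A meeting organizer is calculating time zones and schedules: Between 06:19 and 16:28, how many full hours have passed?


Start: 06:19
End: 16:28
Hour difference: 16 - 6 = 10 hours
Minute difference: 28 - 19 = 9 minutes
Total minutes: 609
Complete hours: 609 / 60 = 10 (remainder 9)

10


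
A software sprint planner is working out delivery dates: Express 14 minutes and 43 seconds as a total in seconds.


Minutes: 14
Seconds: 43
Convert minutes to seconds: 14 x 60 = 840
Add remaining seconds: 840 + 43 = 883

883


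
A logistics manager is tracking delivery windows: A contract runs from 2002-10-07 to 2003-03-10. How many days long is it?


Start date: 2002-10-07
End date: 2003-03-10
Oct 2002: +25 days
Nov 2002: +30 days
Dec 2002: +31 days
... (3 more months)
Total: 154 days

154


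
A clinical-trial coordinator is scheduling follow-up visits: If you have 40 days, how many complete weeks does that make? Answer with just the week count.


Total days: 40
Days per week: 7
Division: 40 / 7 = 5 remainder 5
Complete weeks: 5
Remaining days: 5

5


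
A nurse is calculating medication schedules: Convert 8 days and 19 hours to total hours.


Days: 8
Extra hours: 19
Hours per day: 24
Days to hours: 8 x 24 = 192
Total: 192 + 19 = 211

211


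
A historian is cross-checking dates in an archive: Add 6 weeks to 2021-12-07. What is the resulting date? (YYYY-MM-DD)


Start: 2021-12-07
Weeks to add: 6
Convert to days: 6 x 7 = 42 days
Add 42 days to 2021-12-07
Result: 2022-01-18

2022-01-18


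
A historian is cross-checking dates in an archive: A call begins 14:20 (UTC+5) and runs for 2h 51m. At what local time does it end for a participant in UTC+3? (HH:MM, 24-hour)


Start: 14:20 in UTC+5
Step 1 - add duration:
  minutes: 20 + 51 = 71 (carry 1h)
  hours: 14 + 2 + 1 = 17
  end in UTC+5: 17:11
Step 2 - convert UTC+5 -> UTC+3:
  offset difference: 3 - (5) = -2 hours
  17 + (-2) = 15 -> mod 24 = 15
Result: 15:11 in UTC+3

15:11


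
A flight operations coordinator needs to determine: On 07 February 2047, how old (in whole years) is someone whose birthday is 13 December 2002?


Birth: 2002-12-13
Reference: 2047-02-07
Year difference: 2047 - 2002 = 45
Has birthday (12-13) occurred by 02-07? No
Birthday not yet reached this year -> subtract 1
Age in full years: 44

44


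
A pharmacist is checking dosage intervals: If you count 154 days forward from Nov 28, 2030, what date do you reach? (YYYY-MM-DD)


Start: 2030-11-28
Adding 154 days
Days remaining in November: 2
After November: 152 days still to add
December 2030: 31 days, 121 remaining
January 2031: 31 days, 90 remaining
February 2031: 28 days, 62 remaining
March 2031: 31 days, 31 remaining
Result: 2031-05-01

2031-05-01


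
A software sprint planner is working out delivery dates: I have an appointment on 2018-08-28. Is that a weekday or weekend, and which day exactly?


Date: 2018-08-28
January 1, 2018 is a Monday
Day of year: 240
Offset from Jan 1: 239 days
239 mod 7 = 1
Result: Tuesday

Tuesday


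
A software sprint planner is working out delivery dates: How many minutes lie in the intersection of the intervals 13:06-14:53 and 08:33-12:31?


Interval A: [786, 893] minutes from midnight
Interval B: [513, 751] minutes from midnight
Overlap start = max(786, 513) = 786
Overlap end = min(893, 751) = 751
End <= start, so the intervals do not overlap: 0 minutes

0


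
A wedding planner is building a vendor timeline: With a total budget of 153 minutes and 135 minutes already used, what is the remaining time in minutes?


Total budget: 153 minutes
Time used: 135 minutes
Remaining: 153 - 135 = 18 minutes
Percent used: 88.2%
Percent remaining: 11.8%

18


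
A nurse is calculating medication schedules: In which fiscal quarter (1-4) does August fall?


Month: August (month 8)
Q1: January-March (months 1-3)
Q2: April-June (months 4-6)
Q3: July-September (months 7-9)
Q4: October-December (months 10-12)
Month 8 falls in Q3

3


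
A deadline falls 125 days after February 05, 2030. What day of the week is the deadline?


Start: 2030-02-05 (Tuesday)
Step 1 - find target date: add 125 days
  2030-02-05 + 125 days = 2030-06-10
Step 2 - day of week:
  125 mod 7 = 6
  Tuesday + 6 days -> Monday
Result: Monday (2030-06-10)

Monday


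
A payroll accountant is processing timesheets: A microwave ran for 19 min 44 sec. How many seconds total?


Minutes: 19
Extra seconds: 44
Seconds per minute: 60
Minutes to seconds: 19 x 60 = 1140
Total: 1140 + 44 = 1184

1184


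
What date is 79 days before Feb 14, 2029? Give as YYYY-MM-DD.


Start: 2029-02-14
Subtracting 79 days
Days already passed in February: 14
After going back through February: 65 more days to subtract
January 2029: 31 days, 34 remaining
December 2028: 31 days, 3 remaining
November 2028 has 30 days, need 3
Result: 2028-11-27

2028-11-27


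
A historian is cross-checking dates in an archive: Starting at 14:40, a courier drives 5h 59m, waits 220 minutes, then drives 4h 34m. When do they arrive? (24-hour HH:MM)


Depart: 14:40
Leg 1: +359 min -> 20:39
Layover: +220 min -> 00:19
Leg 2: +274 min -> 04:53
Total travel: 853 minutes = 14h 13m
Arrival: 04:53

04:53


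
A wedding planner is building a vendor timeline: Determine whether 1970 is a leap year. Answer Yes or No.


Year: 1970
Divisible by 4? 1970 / 4 = 492.5 -> No
Not divisible by 4, so NOT a leap year

No


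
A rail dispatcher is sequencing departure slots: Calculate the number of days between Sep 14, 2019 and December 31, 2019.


Start: September 14, 2019
End: December 31, 2019
Days left in September: 16
October: 31
November: 30
December: 31
Sum of remaining months: 92
Total: 16 + 92 = 108

108


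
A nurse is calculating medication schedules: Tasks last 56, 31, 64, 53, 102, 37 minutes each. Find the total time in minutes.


Durations: 56, 31, 64, 53, 102, 37
Running sum: 56
+ 31 = 87
+ 64 = 151
+ 53 = 204
+ 102 = 306
+ 37 = 343
Total duration: 343 minutes
That is 5 hours and 43 minutes

343


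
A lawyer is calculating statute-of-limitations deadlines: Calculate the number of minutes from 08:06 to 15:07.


Start time: 08:06 = 486 minutes from midnight
End time: 15:07 = 907 minutes from midnight
Difference: 907 - 486 = 421 minutes
That is 7 hours and 1 minutes

421


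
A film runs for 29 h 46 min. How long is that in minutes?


Hours: 29
Minutes: 46
Convert hours to minutes: 29 x 60 = 1740
Add remaining minutes: 1740 + 46 = 1786

1786


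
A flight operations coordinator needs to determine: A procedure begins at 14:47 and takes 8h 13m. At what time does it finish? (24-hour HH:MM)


Start time: 14:47
Adding: 8 hours 13 minutes
Minutes: 47 + 13 = 60
Minute overflow: 60 >= 60, so carry 1 hour, minutes = 0
Hours: 14 + 8 + 1 = 23
Result: 23:00

23:00


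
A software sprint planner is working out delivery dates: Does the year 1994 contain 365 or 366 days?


Year: 1994
Check leap year rules:
Divisible by 4? No
1994 is not a leap year
Days: 365

365


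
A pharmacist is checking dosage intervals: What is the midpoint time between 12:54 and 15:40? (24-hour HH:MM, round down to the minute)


Start time: 12:54 = 774 minutes from midnight
End time: 15:40 = 940 minutes from midnight
Sum: 774 + 940 = 1714
Midpoint: 1714 / 2 = 857 minutes
Convert: 857 / 60 = 14 hours, 17 minutes
Result: 14:17

14:17


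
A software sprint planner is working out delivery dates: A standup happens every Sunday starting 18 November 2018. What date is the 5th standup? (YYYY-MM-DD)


First occurrence: 2018-11-18 (occurrence 1)
Each occurrence is 7 days after the previous.
Occurrence 5 is 4 weeks after the first.
4 weeks = 28 days
2018-11-18 + 28 days = 2018-12-16

2018-12-16


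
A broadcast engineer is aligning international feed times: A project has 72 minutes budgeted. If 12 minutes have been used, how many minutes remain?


Total budget: 72 minutes
Time used: 12 minutes
Remaining: 72 - 12 = 60 minutes
Percent used: 16.7%
Percent remaining: 83.3%

60


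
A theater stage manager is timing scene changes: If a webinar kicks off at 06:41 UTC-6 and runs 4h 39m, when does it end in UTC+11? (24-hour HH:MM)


Start: 06:41 in UTC-6
Step 1 - add duration:
  minutes: 41 + 39 = 80 (carry 1h)
  hours: 6 + 4 + 1 = 11
  end in UTC-6: 11:20
Step 2 - convert UTC-6 -> UTC+11:
  offset difference: 11 - (-6) = 17 hours
  11 + (17) = 28 -> mod 24 = 4
Result: 04:20 in UTC+11

04:20


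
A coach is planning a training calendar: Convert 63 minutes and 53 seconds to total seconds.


Minutes: 63
Extra seconds: 53
Seconds per minute: 60
Minutes to seconds: 63 x 60 = 3780
Total: 3780 + 53 = 3833

3833


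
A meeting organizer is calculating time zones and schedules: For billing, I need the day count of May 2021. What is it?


Month: May
Year: 2021
May is a 31-day month
Total: 31 days

31


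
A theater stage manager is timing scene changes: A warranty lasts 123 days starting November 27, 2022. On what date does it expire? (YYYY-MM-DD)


Start: 2022-11-27
Adding 123 days
Days remaining in November: 3
After November: 120 days still to add
December 2022: 31 days, 89 remaining
January 2023: 31 days, 58 remaining
February 2023: 28 days, 30 remaining
March 2023 has 31 days, need 30
Result: 2023-03-30

2023-03-30


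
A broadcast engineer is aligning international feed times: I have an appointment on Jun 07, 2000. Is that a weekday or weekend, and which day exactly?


Date: 2000-06-07
January 1, 2000 is a Saturday
Day of year: 159
Offset from Jan 1: 158 days
158 mod 7 = 4
Result: Wednesday

Wednesday


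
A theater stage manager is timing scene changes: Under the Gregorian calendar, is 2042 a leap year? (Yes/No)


Year: 2042
Divisible by 4? 2042 / 4 = 510.5 -> No
Not divisible by 4, so NOT a leap year

No


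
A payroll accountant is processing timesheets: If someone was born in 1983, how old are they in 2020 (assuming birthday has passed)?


Birth year: 1983
Current year: 2020
Age = current year - birth year
Age = 2020 - 1983 = 37

37


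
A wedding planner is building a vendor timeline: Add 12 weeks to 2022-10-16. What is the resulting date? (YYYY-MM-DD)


Start: 2022-10-16
Weeks to add: 12
Convert to days: 12 x 7 = 84 days
Add 84 days to 2022-10-16
Result: 2023-01-08

2023-01-08


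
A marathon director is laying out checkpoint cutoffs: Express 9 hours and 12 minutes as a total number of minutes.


Hours: 9
Extra minutes: 12
Minutes per hour: 60
Hours to minutes: 9 x 60 = 540
Total: 540 + 12 = 552

552


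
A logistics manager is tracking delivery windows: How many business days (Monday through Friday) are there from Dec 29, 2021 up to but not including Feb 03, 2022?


Start: 2021-12-29 (Wednesday)
End (exclusive): 2022-02-03 (Thursday)
Total calendar days: 36
Full weeks: 36 // 7 = 5 -> 25 weekdays
Remaining 1 days starting on Wednesday:
  Wed(w) -> 1 weekdays
Total business days: 25 + 1 = 26

26


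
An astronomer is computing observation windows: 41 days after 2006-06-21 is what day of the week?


Start: 2006-06-21 (Wednesday)
Step 1 - find target date: add 41 days
  2006-06-21 + 41 days = 2006-08-01
Step 2 - day of week:
  41 mod 7 = 6
  Wednesday + 6 days -> Tuesday
Result: Tuesday (2006-08-01)

Tuesday


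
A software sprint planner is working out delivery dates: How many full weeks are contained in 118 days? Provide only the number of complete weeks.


Total days: 118
Days per week: 7
Division: 118 / 7 = 16 remainder 6
Complete weeks: 16
Remaining days: 6

16


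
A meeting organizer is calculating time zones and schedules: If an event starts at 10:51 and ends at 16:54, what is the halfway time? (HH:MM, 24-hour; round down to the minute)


Start time: 10:51 = 651 minutes from midnight
End time: 16:54 = 1014 minutes from midnight
Sum: 651 + 1014 = 1665
Midpoint: 1665 / 2 = 832 minutes
Convert: 832 / 60 = 13 hours, 52 minutes
Result: 13:52

13:52


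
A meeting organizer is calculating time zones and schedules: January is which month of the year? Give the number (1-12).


Calendar month order:
1. January <--
2. February
January is month number 1

1


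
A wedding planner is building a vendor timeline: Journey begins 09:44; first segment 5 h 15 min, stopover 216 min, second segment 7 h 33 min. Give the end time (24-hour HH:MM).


Depart: 09:44
Leg 1: +315 min -> 14:59
Layover: +216 min -> 18:35
Leg 2: +453 min -> 02:08
Total travel: 984 minutes = 16h 24m
Arrival: 02:08

02:08


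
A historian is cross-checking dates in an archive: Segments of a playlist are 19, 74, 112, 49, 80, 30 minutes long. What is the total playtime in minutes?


Durations: 19, 74, 112, 49, 80, 30
Running sum: 19
+ 74 = 93
+ 112 = 205
+ 49 = 254
+ 80 = 334
+ 30 = 364
Total duration: 364 minutes
That is 6 hours and 4 minutes

364


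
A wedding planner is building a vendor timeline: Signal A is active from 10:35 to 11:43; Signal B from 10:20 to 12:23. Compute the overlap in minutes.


Interval A: [635, 703] minutes from midnight
Interval B: [620, 743] minutes from midnight
Overlap start = max(635, 620) = 635
Overlap end = min(703, 743) = 703
Overlap = 703 - 635 = 68 minutes

68


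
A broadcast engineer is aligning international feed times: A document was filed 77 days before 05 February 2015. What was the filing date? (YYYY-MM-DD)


Start: 2015-02-05
Subtracting 77 days
Days already passed in February: 5
After going back through February: 72 more days to subtract
January 2015: 31 days, 41 remaining
December 2014: 31 days, 10 remaining
November 2014 has 30 days, need 10
Result: 2014-11-20

2014-11-20


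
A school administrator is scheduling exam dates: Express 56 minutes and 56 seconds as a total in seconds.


Minutes: 56
Seconds: 56
Convert minutes to seconds: 56 x 60 = 3360
Add remaining seconds: 3360 + 56 = 3416

3416


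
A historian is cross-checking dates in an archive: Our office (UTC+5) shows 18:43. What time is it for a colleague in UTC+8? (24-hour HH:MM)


Local time: 18:43 at UTC+5 (offset 5h)
Target zone: UTC+8 (offset 8h)
Difference: 8 - (5) = 3 hours
Calculation: 18 + (3) = 21
Result: 21:43

21:43


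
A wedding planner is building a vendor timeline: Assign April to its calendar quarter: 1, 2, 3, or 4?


Month: April (month 4)
Q1: January-March (months 1-3)
Q2: April-June (months 4-6)
Q3: July-September (months 7-9)
Q4: October-December (months 10-12)
Month 4 falls in Q2

2


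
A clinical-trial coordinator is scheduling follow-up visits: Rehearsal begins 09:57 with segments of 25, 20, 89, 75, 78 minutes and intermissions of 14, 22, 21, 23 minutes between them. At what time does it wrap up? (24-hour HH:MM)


Start: 09:57 = 597 min from midnight
  after task 1 (25 min): 10:22
  after break (14 min): 10:36
  after task 2 (20 min): 10:56
  after break (22 min): 11:18
  after task 3 (89 min): 12:47
  after break (21 min): 13:08
  after task 4 (75 min): 14:23
  after break (23 min): 14:46
  after task 5 (78 min): 16:04
Total elapsed: 367 minutes
End time: 16:04

16:04


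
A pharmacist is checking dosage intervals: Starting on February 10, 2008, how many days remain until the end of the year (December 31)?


Start: February 10, 2008
End: December 31, 2008
Days left in February: 19
March: 31
April: 30
May: 31
June: 30
... plus remaining months
Sum of remaining months: 306
Total: 19 + 306 = 325

325


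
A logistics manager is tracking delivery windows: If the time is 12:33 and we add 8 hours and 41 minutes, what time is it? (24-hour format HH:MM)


Start time: 12:33
Adding: 8 hours 41 minutes
Minutes: 33 + 41 = 74
Minute overflow: 74 >= 60, so carry 1 hour, minutes = 14
Hours: 12 + 8 + 1 = 21
Result: 21:14

21:14


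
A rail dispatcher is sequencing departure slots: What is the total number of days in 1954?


Year: 1954
Check leap year rules:
Divisible by 4? No
1954 is not a leap year
Days: 365

365


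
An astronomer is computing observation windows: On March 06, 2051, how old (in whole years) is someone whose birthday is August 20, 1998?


Birth: 1998-08-20
Reference: 2051-03-06
Year difference: 2051 - 1998 = 53
Has birthday (08-20) occurred by 03-06? No
Birthday not yet reached this year -> subtract 1
Age in full years: 52

52


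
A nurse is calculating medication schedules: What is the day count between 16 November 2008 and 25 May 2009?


Start date: 2008-11-16
End date: 2009-05-25
Nov 2008: +15 days
Dec 2008: +31 days
Jan 2009: +31 days
... (4 more months)
Total: 190 days

190


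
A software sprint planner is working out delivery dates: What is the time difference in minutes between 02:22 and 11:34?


Start time: 02:22 = 142 minutes from midnight
End time: 11:34 = 694 minutes from midnight
Difference: 694 - 142 = 552 minutes
That is 9 hours and 12 minutes

552


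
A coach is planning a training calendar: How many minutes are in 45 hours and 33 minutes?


Hours: 45
Minutes: 33
Convert hours to minutes: 45 x 60 = 2700
Add remaining minutes: 2700 + 33 = 2733

2733


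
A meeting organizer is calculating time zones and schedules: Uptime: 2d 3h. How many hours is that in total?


Days: 2
Extra hours: 3
Hours per day: 24
Days to hours: 2 x 24 = 48
Total: 48 + 3 = 51

51


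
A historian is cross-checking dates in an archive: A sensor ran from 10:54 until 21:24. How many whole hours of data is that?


Start: 10:54
End: 21:24
Hour difference: 21 - 10 = 11 hours
Minute difference: 24 - 54 = -30 minutes
Total minutes: 630
Complete hours: 630 / 60 = 10 (remainder 30)

10


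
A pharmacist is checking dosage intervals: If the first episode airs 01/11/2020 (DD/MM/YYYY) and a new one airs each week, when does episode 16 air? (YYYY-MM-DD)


First occurrence: 2020-11-01 (occurrence 1)
Each occurrence is 7 days after the previous.
Occurrence 16 is 15 weeks after the first.
15 weeks = 105 days
2020-11-01 + 105 days = 2021-02-14

2021-02-14


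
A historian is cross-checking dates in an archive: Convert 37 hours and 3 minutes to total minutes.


Hours: 37
Minutes: 3
Convert hours to minutes: 37 x 60 = 2220
Add remaining minutes: 2220 + 3 = 2223

2223


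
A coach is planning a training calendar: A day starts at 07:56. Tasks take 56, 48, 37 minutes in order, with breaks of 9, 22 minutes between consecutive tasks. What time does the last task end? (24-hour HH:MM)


Start: 07:56 = 476 min from midnight
  after task 1 (56 min): 08:52
  after break (9 min): 09:01
  after task 2 (48 min): 09:49
  after break (22 min): 10:11
  after task 3 (37 min): 10:48
Total elapsed: 172 minutes
End time: 10:48

10:48


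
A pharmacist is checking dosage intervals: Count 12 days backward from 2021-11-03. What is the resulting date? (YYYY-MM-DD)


Start: 2021-11-03
Subtracting 12 days
Days already passed in November: 3
After going back through November: 9 more days to subtract
October 2021 has 31 days, need 9
Result: 2021-10-22

2021-10-22


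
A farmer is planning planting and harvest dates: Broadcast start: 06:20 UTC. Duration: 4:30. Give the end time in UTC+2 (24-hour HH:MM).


Start: 06:20 in UTC
Step 1 - add duration:
  minutes: 20 + 30 = 50
  hours: 6 + 4 + 0 = 10
  end in UTC: 10:50
Step 2 - convert UTC -> UTC+2:
  offset difference: 2 - (0) = 2 hours
  10 + (2) = 12 -> mod 24 = 12
Result: 12:50 in UTC+2

12:50


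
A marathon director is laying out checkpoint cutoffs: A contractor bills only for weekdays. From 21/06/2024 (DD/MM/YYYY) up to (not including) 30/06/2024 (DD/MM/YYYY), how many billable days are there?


Start: 2024-06-21 (Friday)
End (exclusive): 2024-06-30 (Sunday)
Total calendar days: 9
Full weeks: 9 // 7 = 1 -> 5 weekdays
Remaining 2 days starting on Friday:
  Fri(w), Sat(-) -> 1 weekdays
Total business days: 5 + 1 = 6

6


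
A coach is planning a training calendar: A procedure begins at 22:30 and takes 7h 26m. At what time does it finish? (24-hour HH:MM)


Start time: 22:30
Adding: 7 hours 26 minutes
Minutes: 30 + 26 = 56
Hours: 22 + 7 + 0 = 29
Hour wraparound: 29 mod 24 = 5
Result: 05:56

05:56


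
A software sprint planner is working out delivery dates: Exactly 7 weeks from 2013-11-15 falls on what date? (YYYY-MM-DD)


Start: 2013-11-15
Weeks to add: 7
Convert to days: 7 x 7 = 49 days
Add 49 days to 2013-11-15
Result: 2014-01-03

2014-01-03


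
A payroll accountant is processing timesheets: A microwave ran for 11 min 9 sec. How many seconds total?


Minutes: 11
Extra seconds: 9
Seconds per minute: 60
Minutes to seconds: 11 x 60 = 660
Total: 660 + 9 = 669

669


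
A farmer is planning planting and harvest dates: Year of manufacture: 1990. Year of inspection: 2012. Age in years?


Birth year: 1990
Current year: 2012
Age = current year - birth year
Age = 2012 - 1990 = 22

22


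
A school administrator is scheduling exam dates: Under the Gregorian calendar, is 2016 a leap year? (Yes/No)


Year: 2016
Divisible by 4? 2016 / 4 = 504.0 -> Yes
Divisible by 100? 2016 / 100 = 20.16 -> No
Divisible by 4 but not 100, so it IS a leap year

Yes


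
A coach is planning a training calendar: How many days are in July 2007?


Month: July
Year: 2007
July is a 31-day month
Total: 31 days

31


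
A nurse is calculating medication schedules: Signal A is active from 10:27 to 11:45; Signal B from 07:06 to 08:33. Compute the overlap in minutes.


Interval A: [627, 705] minutes from midnight
Interval B: [426, 513] minutes from midnight
Overlap start = max(627, 426) = 627
Overlap end = min(705, 513) = 513
End <= start, so the intervals do not overlap: 0 minutes

0


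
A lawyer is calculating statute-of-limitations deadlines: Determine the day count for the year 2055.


Year: 2055
Check leap year rules:
Divisible by 4? No
2055 is not a leap year
Days: 365

365


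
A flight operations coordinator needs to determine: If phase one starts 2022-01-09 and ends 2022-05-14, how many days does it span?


Start date: 2022-01-09
End date: 2022-05-14
Jan 2022: +23 days
Feb 2022: +28 days
Mar 2022: +31 days
Apr 2022: +30 days
May 2022: +13 days
Total: 125 days

125


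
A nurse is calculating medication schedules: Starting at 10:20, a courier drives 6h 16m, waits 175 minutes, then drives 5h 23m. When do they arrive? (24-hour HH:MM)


Depart: 10:20
Leg 1: +376 min -> 16:36
Layover: +175 min -> 19:31
Leg 2: +323 min -> 00:54
Total travel: 874 minutes = 14h 34m
Arrival: 00:54

00:54


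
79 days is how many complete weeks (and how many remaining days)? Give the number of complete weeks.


Total days: 79
Days per week: 7
Division: 79 / 7 = 11 remainder 2
Complete weeks: 11
Remaining days: 2

11


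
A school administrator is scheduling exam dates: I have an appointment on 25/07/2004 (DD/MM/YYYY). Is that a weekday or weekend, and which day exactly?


Date: 2004-07-25
January 1, 2004 is a Thursday
Day of year: 207
Offset from Jan 1: 206 days
206 mod 7 = 3
Result: Sunday

Sunday


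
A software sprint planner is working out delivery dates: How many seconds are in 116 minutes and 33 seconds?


Minutes: 116
Seconds: 33
Convert minutes to seconds: 116 x 60 = 6960
Add remaining seconds: 6960 + 33 = 6993

6993


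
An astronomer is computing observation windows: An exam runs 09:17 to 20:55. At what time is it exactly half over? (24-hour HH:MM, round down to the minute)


Start time: 09:17 = 557 minutes from midnight
End time: 20:55 = 1255 minutes from midnight
Sum: 557 + 1255 = 1812
Midpoint: 1812 / 2 = 906 minutes
Convert: 906 / 60 = 15 hours, 6 minutes
Result: 15:06

15:06


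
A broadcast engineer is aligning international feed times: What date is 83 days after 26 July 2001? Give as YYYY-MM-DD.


Start: 2001-07-26
Adding 83 days
Days remaining in July: 5
After July: 78 days still to add
August 2001: 31 days, 47 remaining
September 2001: 30 days, 17 remaining
October 2001 has 31 days, need 17
Result: 2001-10-17

2001-10-17


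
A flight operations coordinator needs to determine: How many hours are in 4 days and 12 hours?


Days: 4
Extra hours: 12
Hours per day: 24
Days to hours: 4 x 24 = 96
Total: 96 + 12 = 108

108


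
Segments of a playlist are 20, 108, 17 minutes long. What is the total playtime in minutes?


Durations: 20, 108, 17
Running sum: 20
+ 108 = 128
+ 17 = 145
Total duration: 145 minutes
That is 2 hours and 25 minutes

145


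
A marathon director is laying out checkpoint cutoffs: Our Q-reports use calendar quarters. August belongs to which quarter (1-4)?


Month: August (month 8)
Q1: January-March (months 1-3)
Q2: April-June (months 4-6)
Q3: July-September (months 7-9)
Q4: October-December (months 10-12)
Month 8 falls in Q3

3


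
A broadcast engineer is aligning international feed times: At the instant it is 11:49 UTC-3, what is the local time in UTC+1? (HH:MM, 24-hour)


Local time: 11:49 at UTC-3 (offset -3h)
Target zone: UTC+1 (offset 1h)
Difference: 1 - (-3) = 4 hours
Calculation: 11 + (4) = 15
Result: 15:49

15:49


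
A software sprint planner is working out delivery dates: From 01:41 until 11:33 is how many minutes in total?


Start time: 01:41 = 101 minutes from midnight
End time: 11:33 = 693 minutes from midnight
Difference: 693 - 101 = 592 minutes
That is 9 hours and 52 minutes

592


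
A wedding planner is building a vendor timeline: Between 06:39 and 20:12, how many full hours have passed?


Start: 06:39
End: 20:12
Hour difference: 20 - 6 = 14 hours
Minute difference: 12 - 39 = -27 minutes
Total minutes: 813
Complete hours: 813 / 60 = 13 (remainder 33)

13


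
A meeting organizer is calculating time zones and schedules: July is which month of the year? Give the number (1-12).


Calendar month order:
6. June
7. July <--
8. August
July is month number 7

7


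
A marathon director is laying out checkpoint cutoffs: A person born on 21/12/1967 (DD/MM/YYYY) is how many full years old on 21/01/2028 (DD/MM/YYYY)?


Birth: 1967-12-21
Reference: 2028-01-21
Year difference: 2028 - 1967 = 61
Has birthday (12-21) occurred by 01-21? No
Birthday not yet reached this year -> subtract 1
Age in full years: 60

60


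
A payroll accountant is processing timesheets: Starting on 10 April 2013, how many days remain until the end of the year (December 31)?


Start: April 10, 2013
End: December 31, 2013
Days left in April: 20
May: 31
June: 30
July: 31
August: 31
... plus remaining months
Sum of remaining months: 245
Total: 20 + 245 = 265

265


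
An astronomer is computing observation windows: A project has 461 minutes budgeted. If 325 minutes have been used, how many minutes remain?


Total budget: 461 minutes
Time used: 325 minutes
Remaining: 461 - 325 = 136 minutes
Percent used: 70.5%
Percent remaining: 29.5%

136


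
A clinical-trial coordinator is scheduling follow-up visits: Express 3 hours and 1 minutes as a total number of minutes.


Hours: 3
Extra minutes: 1
Minutes per hour: 60
Hours to minutes: 3 x 60 = 180
Total: 180 + 1 = 181

181


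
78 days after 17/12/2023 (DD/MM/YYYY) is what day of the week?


Start: 2023-12-17 (Sunday)
Step 1 - find target date: add 78 days
  2023-12-17 + 78 days = 2024-03-04
Step 2 - day of week:
  78 mod 7 = 1
  Sunday + 1 days -> Monday
Result: Monday (2024-03-04)

Monday


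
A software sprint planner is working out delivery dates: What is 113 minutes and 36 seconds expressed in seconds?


Minutes: 113
Extra seconds: 36
Seconds per minute: 60
Minutes to seconds: 113 x 60 = 6780
Total: 6780 + 36 = 6816

6816


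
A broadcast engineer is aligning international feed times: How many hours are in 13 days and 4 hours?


Days: 13
Extra hours: 4
Hours per day: 24
Days to hours: 13 x 24 = 312
Total: 312 + 4 = 316

316


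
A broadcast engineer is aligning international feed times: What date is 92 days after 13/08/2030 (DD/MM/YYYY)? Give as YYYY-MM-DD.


Start: 2030-08-13
Adding 92 days
Days remaining in August: 18
After August: 74 days still to add
September 2030: 30 days, 44 remaining
October 2030: 31 days, 13 remaining
November 2030 has 30 days, need 13
Result: 2030-11-13

2030-11-13


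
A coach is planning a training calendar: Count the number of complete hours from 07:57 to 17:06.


Start: 07:57
End: 17:06
Hour difference: 17 - 7 = 10 hours
Minute difference: 6 - 57 = -51 minutes
Total minutes: 549
Complete hours: 549 / 60 = 9 (remainder 9)

9


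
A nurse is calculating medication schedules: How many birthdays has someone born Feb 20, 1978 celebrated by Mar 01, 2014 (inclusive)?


Birth: 1978-02-20
Reference: 2014-03-01
Year difference: 2014 - 1978 = 36
Has birthday (02-20) occurred by 03-01? Yes
Age in full years: 36

36


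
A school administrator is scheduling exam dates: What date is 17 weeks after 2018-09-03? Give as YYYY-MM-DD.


Start: 2018-09-03
Weeks to add: 17
Convert to days: 17 x 7 = 119 days
Add 119 days to 2018-09-03
Result: 2018-12-31

2018-12-31


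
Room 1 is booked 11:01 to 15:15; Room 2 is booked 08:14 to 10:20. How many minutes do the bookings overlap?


Interval A: [661, 915] minutes from midnight
Interval B: [494, 620] minutes from midnight
Overlap start = max(661, 494) = 661
Overlap end = min(915, 620) = 620
End <= start, so the intervals do not overlap: 0 minutes

0


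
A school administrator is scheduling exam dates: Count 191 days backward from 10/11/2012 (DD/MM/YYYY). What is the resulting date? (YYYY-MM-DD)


Start: 2012-11-10
Subtracting 191 days
Days already passed in November: 10
After going back through November: 181 more days to subtract
October 2012: 31 days, 150 remaining
September 2012: 30 days, 120 remaining
August 2012: 31 days, 89 remaining
July 2012: 31 days, 58 remaining
Result: 2012-05-03

2012-05-03


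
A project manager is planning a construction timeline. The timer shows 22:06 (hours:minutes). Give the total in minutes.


Hours: 22
Minutes: 6
Convert hours to minutes: 22 x 60 = 1320
Add remaining minutes: 1320 + 6 = 1326

1326


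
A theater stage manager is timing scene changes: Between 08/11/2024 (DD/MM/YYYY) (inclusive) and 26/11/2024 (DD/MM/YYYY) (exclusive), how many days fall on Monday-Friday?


Start: 2024-11-08 (Friday)
End (exclusive): 2024-11-26 (Tuesday)
Total calendar days: 18
Full weeks: 18 // 7 = 2 -> 10 weekdays
Remaining 4 days starting on Friday:
  Fri(w), Sat(-), Sun(-), Mon(w) -> 2 weekdays
Total business days: 10 + 2 = 12

12


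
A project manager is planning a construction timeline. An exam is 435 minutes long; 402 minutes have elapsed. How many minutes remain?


Total budget: 435 minutes
Time used: 402 minutes
Remaining: 435 - 402 = 33 minutes
Percent used: 92.4%
Percent remaining: 7.6%

33


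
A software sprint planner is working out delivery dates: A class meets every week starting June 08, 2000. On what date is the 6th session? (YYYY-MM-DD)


First occurrence: 2000-06-08 (occurrence 1)
Each occurrence is 7 days after the previous.
Occurrence 6 is 5 weeks after the first.
5 weeks = 35 days
2000-06-08 + 35 days = 2000-07-13

2000-07-13
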